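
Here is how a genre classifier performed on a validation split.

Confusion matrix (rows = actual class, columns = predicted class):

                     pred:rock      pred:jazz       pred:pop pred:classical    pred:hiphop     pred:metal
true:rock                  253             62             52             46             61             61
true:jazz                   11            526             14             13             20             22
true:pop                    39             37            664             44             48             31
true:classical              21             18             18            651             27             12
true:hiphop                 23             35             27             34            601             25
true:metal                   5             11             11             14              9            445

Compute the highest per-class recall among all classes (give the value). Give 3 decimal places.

Per-class recall (TP/(TP+FN)):
  rock: TP=253, FN=62+52+46+61+61=282 → 253/535 = 0.4729
  jazz: TP=526, FN=11+14+13+20+22=80 → 526/606 = 0.8680
  pop: TP=664, FN=39+37+44+48+31=199 → 664/863 = 0.7694
  classical: TP=651, FN=21+18+18+27+12=96 → 651/747 = 0.8715
  hiphop: TP=601, FN=23+35+27+34+25=144 → 601/745 = 0.8067
  metal: TP=445, FN=5+11+11+14+9=50 → 445/495 = 0.8990
Highest is class 'metal' with recall = 0.899.

0.899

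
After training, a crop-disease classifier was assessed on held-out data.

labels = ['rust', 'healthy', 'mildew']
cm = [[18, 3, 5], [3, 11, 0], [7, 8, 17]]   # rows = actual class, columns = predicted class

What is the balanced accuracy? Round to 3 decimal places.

Balanced accuracy = mean of per-class recall.
  rust: recall = 18/26 = 0.6923
  healthy: recall = 11/14 = 0.7857
  mildew: recall = 17/32 = 0.5313
Mean = (0.6923 + 0.7857 + 0.5313) / 3 = 0.670

0.670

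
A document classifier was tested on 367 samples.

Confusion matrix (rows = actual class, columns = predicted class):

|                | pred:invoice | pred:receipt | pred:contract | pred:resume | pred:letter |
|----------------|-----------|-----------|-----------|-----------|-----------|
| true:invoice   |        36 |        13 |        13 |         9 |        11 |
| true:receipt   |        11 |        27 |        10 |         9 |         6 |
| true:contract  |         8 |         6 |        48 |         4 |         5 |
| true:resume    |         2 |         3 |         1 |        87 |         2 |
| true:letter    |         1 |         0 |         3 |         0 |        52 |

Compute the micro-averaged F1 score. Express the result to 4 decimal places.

Micro-averaging pools counts across classes: ΣTP=250, ΣFP=117, ΣFN=117.
Micro-F1 score = 2·TP/(2·TP+FP+FN) on pooled counts = 0.6812 (equals overall accuracy in single-label multiclass).

0.6812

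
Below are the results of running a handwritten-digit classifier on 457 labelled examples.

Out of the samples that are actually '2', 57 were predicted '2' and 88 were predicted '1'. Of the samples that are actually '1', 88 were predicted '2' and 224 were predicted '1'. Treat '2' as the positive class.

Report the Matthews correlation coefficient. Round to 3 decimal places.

0.111

MCC = (TP·TN − FP·FN) / √((TP+FP)(TP+FN)(TN+FP)(TN+FN))
Numerator = 57·224 − 88·88 = 5024
Denominator = √(145·145·312·312) = √2046657600 = 45240.0000
MCC = 5024 / 45240.0000 = 0.111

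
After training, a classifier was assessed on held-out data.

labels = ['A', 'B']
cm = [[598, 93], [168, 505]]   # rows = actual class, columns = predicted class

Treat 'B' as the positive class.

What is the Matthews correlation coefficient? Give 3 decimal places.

MCC = (TP·TN − FP·FN) / √((TP+FP)(TP+FN)(TN+FP)(TN+FN))
Numerator = 505·598 − 93·168 = 286366
Denominator = √(598·673·691·766) = √213021316924 = 461542.3241
MCC = 286366 / 461542.3241 = 0.620

0.620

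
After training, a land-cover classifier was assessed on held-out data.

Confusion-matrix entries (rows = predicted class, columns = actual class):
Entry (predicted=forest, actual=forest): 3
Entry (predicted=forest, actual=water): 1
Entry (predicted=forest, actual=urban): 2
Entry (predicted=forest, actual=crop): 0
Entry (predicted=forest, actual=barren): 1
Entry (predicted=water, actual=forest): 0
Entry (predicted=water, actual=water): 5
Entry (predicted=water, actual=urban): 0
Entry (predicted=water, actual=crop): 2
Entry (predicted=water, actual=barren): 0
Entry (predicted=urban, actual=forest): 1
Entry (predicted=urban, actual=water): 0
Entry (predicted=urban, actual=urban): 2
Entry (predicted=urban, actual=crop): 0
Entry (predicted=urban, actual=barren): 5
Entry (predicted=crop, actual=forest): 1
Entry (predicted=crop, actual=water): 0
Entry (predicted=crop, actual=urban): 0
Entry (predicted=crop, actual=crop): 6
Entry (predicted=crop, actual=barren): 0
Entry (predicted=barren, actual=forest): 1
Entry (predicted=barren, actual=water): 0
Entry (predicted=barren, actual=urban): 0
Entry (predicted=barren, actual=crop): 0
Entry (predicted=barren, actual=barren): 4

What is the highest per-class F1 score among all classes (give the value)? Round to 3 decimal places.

Per-class F1 score (2·TP/(2·TP+FP+FN)):
  forest: TP=3, FP=1+2+0+1=4, FN=0+1+1+1=3 → 6/13 = 0.4615
  water: TP=5, FP=0+0+2+0=2, FN=1+0+0+0=1 → 10/13 = 0.7692
  urban: TP=2, FP=1+0+0+5=6, FN=2+0+0+0=2 → 4/12 = 0.3333
  crop: TP=6, FP=1+0+0+0=1, FN=0+2+0+0=2 → 12/15 = 0.8000
  barren: TP=4, FP=1+0+0+0=1, FN=1+0+5+0=6 → 8/15 = 0.5333
Highest is class 'crop' with F1 score = 0.800.

0.800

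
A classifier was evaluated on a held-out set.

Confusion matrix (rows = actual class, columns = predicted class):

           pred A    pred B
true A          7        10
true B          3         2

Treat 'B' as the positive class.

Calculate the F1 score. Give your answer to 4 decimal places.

Precision = TP/(TP+FP) = 2/12 = 0.1667
Recall = TP/(TP+FN) = 2/5 = 0.4000
F1 = 2·TP/(2·TP+FP+FN) = 4/17 = 0.2353

0.2353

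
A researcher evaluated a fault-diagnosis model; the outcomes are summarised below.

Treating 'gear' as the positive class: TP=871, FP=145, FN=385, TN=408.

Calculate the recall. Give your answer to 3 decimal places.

Recall = TP/(TP+FN) = 871/(871+385) = 871/1256 = 0.693

0.693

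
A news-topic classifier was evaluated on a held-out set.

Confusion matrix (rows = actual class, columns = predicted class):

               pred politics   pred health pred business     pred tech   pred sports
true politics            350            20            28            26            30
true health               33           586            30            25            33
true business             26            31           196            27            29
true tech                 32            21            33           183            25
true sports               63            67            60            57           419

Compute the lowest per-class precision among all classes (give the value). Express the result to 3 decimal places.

Per-class precision (TP/(TP+FP)):
  politics: TP=350, FP=33+26+32+63=154 → 350/504 = 0.6944
  health: TP=586, FP=20+31+21+67=139 → 586/725 = 0.8083
  business: TP=196, FP=28+30+33+60=151 → 196/347 = 0.5648
  tech: TP=183, FP=26+25+27+57=135 → 183/318 = 0.5755
  sports: TP=419, FP=30+33+29+25=117 → 419/536 = 0.7817
Lowest is class 'business' with precision = 0.565.

0.565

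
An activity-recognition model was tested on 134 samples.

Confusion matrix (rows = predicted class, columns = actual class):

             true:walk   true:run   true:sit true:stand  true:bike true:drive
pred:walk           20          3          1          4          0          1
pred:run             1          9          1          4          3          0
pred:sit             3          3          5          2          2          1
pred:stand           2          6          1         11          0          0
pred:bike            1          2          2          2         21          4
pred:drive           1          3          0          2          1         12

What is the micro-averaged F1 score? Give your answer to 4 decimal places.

0.5821

Micro-averaging pools counts across classes: ΣTP=78, ΣFP=56, ΣFN=56.
Micro-F1 score = 2·TP/(2·TP+FP+FN) on pooled counts = 0.5821 (equals overall accuracy in single-label multiclass).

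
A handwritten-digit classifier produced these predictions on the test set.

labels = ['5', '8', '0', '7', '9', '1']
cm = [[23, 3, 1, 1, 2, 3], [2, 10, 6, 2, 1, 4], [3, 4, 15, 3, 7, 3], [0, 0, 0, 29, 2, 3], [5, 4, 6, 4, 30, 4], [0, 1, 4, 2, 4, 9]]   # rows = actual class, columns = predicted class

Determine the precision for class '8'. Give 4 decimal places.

Treat '8' as positive and all other classes as negative.
precision = TP/(TP+FP).
8: TP=10, FP=3+4+0+4+1=12 → 10/22 = 0.45455

0.4545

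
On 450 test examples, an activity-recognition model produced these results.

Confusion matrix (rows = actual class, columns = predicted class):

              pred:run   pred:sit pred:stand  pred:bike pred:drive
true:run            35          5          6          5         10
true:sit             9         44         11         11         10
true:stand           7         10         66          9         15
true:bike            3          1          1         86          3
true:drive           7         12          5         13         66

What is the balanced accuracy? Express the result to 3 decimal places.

Balanced accuracy = mean of per-class recall.
  run: recall = 35/61 = 0.5738
  sit: recall = 44/85 = 0.5176
  stand: recall = 66/107 = 0.6168
  bike: recall = 86/94 = 0.9149
  drive: recall = 66/103 = 0.6408
Mean = (0.5738 + 0.5176 + 0.6168 + 0.9149 + 0.6408) / 5 = 0.653

0.653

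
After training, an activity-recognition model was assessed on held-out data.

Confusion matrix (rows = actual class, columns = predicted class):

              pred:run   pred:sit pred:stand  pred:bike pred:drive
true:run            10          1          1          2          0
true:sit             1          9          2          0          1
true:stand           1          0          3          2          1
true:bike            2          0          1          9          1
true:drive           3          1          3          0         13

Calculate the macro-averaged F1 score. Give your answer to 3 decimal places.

0.633

Per-class F1 score (2·TP/(2·TP+FP+FN)):
  run: TP=10, FP=1+1+2+3=7, FN=1+1+2+0=4 → 20/31 = 0.6452
  sit: TP=9, FP=1+0+0+1=2, FN=1+2+0+1=4 → 18/24 = 0.7500
  stand: TP=3, FP=1+2+1+3=7, FN=1+0+2+1=4 → 6/17 = 0.3529
  bike: TP=9, FP=2+0+2+0=4, FN=2+0+1+1=4 → 18/26 = 0.6923
  drive: TP=13, FP=0+1+1+1=3, FN=3+1+3+0=7 → 26/36 = 0.7222
Macro-F1 score = mean = (0.6452 + 0.7500 + 0.3529 + 0.6923 + 0.7222) / 5 = 0.633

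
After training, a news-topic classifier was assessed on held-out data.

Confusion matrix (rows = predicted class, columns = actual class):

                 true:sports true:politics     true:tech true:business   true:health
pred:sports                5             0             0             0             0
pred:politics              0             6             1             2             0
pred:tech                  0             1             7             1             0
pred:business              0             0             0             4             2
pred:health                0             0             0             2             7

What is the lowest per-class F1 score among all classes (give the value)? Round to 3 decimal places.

Per-class F1 score (2·TP/(2·TP+FP+FN)):
  sports: TP=5, FP=0+0+0+0=0, FN=0+0+0+0=0 → 10/10 = 1.0000
  politics: TP=6, FP=0+1+2+0=3, FN=0+1+0+0=1 → 12/16 = 0.7500
  tech: TP=7, FP=0+1+1+0=2, FN=0+1+0+0=1 → 14/17 = 0.8235
  business: TP=4, FP=0+0+0+2=2, FN=0+2+1+2=5 → 8/15 = 0.5333
  health: TP=7, FP=0+0+0+2=2, FN=0+0+0+2=2 → 14/18 = 0.7778
Lowest is class 'business' with F1 score = 0.533.

0.533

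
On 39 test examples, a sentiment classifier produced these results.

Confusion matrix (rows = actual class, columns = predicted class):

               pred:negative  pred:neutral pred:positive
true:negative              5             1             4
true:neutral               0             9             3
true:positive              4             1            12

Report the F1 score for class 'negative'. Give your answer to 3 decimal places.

Take TP from the diagonal, FP from the rest of the 'negative' prediction marginal, FN from the rest of the 'negative' actual marginal.
F1 score = 2·TP/(2·TP+FP+FN).
negative: TP=5, FP=0+4=4, FN=1+4=5 → 10/19 = 0.5263

0.526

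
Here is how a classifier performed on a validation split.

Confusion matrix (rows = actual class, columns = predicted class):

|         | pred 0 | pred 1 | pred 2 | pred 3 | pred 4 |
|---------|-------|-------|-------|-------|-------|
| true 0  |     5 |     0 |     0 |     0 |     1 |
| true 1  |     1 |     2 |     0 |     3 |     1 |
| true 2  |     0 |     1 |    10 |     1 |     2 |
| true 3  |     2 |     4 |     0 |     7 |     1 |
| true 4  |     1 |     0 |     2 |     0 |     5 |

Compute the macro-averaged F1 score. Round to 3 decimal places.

0.567

Per-class F1 score (2·TP/(2·TP+FP+FN)):
  0: TP=5, FP=1+0+2+1=4, FN=0+0+0+1=1 → 10/15 = 0.6667
  1: TP=2, FP=0+1+4+0=5, FN=1+0+3+1=5 → 4/14 = 0.2857
  2: TP=10, FP=0+0+0+2=2, FN=0+1+1+2=4 → 20/26 = 0.7692
  3: TP=7, FP=0+3+1+0=4, FN=2+4+0+1=7 → 14/25 = 0.5600
  4: TP=5, FP=1+1+2+1=5, FN=1+0+2+0=3 → 10/18 = 0.5556
Macro-F1 score = mean = (0.6667 + 0.2857 + 0.7692 + 0.5600 + 0.5556) / 5 = 0.567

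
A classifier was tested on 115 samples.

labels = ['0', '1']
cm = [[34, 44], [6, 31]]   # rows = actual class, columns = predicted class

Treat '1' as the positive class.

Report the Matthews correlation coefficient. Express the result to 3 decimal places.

0.268

MCC = (TP·TN − FP·FN) / √((TP+FP)(TP+FN)(TN+FP)(TN+FN))
Numerator = 31·34 − 44·6 = 790
Denominator = √(75·37·78·40) = √8658000 = 2942.4480
MCC = 790 / 2942.4480 = 0.268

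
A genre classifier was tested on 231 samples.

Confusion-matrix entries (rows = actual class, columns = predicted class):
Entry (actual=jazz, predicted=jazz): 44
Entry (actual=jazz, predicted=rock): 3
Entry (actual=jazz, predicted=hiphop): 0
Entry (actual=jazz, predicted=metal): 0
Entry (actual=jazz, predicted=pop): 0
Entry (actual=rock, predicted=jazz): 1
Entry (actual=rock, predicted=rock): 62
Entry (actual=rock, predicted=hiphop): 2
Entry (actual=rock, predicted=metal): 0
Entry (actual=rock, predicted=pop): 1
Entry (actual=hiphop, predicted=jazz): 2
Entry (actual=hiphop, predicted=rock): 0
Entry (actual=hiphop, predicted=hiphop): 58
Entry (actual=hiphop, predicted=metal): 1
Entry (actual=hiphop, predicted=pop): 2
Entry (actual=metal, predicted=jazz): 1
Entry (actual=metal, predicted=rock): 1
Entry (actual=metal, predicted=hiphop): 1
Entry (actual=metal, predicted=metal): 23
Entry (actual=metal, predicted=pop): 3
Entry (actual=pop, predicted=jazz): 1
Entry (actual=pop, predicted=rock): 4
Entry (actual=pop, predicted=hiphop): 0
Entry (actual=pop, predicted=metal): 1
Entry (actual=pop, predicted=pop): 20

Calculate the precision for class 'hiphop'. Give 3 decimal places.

0.951

Treat 'hiphop' as positive and all other classes as negative.
precision = TP/(TP+FP).
hiphop: TP=58, FP=0+2+1+0=3 → 58/61 = 0.9508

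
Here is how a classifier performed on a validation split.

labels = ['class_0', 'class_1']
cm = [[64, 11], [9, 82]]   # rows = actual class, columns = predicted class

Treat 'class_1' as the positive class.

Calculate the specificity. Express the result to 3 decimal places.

Specificity = TN/(TN+FP) = 64/(64+11) = 0.853

0.853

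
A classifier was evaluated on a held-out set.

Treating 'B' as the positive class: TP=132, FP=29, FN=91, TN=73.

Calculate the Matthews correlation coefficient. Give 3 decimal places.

0.286

MCC = (TP·TN − FP·FN) / √((TP+FP)(TP+FN)(TN+FP)(TN+FN))
Numerator = 132·73 − 29·91 = 6997
Denominator = √(161·223·102·164) = √600585384 = 24506.8436
MCC = 6997 / 24506.8436 = 0.286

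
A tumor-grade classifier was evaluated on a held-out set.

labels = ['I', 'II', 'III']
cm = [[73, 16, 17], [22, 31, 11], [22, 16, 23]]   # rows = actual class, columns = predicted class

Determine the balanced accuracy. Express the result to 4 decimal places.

Balanced accuracy = mean of per-class recall.
  I: recall = 73/106 = 0.68868
  II: recall = 31/64 = 0.48438
  III: recall = 23/61 = 0.37705
Mean = (0.68868 + 0.48438 + 0.37705) / 3 = 0.5167

0.5167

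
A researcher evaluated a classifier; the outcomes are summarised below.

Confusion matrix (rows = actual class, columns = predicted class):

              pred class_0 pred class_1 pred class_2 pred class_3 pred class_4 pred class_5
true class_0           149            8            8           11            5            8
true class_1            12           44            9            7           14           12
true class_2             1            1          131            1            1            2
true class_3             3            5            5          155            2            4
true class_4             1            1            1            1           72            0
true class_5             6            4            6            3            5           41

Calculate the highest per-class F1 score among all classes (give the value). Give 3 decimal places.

0.882

Per-class F1 score (2·TP/(2·TP+FP+FN)):
  class_0: TP=149, FP=12+1+3+1+6=23, FN=8+8+11+5+8=40 → 298/361 = 0.8255
  class_1: TP=44, FP=8+1+5+1+4=19, FN=12+9+7+14+12=54 → 88/161 = 0.5466
  class_2: TP=131, FP=8+9+5+1+6=29, FN=1+1+1+1+2=6 → 262/297 = 0.8822
  class_3: TP=155, FP=11+7+1+1+3=23, FN=3+5+5+2+4=19 → 310/352 = 0.8807
  class_4: TP=72, FP=5+14+1+2+5=27, FN=1+1+1+1+0=4 → 144/175 = 0.8229
  class_5: TP=41, FP=8+12+2+4+0=26, FN=6+4+6+3+5=24 → 82/132 = 0.6212
Highest is class 'class_2' with F1 score = 0.882.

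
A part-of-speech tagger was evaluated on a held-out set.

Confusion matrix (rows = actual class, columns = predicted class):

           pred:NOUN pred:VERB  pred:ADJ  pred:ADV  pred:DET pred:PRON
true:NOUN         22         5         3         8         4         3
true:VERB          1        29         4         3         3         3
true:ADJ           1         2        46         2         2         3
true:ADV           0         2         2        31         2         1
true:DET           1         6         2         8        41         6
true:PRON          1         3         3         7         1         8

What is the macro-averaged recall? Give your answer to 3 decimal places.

0.631

Per-class recall (TP/(TP+FN)):
  NOUN: TP=22, FN=5+3+8+4+3=23 → 22/45 = 0.4889
  VERB: TP=29, FN=1+4+3+3+3=14 → 29/43 = 0.6744
  ADJ: TP=46, FN=1+2+2+2+3=10 → 46/56 = 0.8214
  ADV: TP=31, FN=0+2+2+2+1=7 → 31/38 = 0.8158
  DET: TP=41, FN=1+6+2+8+6=23 → 41/64 = 0.6406
  PRON: TP=8, FN=1+3+3+7+1=15 → 8/23 = 0.3478
Macro-recall = mean = (0.4889 + 0.6744 + 0.8214 + 0.8158 + 0.6406 + 0.3478) / 6 = 0.631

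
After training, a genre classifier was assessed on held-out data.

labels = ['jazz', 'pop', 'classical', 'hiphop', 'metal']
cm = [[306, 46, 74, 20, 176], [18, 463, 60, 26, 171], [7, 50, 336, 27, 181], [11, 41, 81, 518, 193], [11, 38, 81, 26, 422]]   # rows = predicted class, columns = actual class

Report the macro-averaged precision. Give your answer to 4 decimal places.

Per-class precision (TP/(TP+FP)):
  jazz: TP=306, FP=46+74+20+176=316 → 306/622 = 0.49196
  pop: TP=463, FP=18+60+26+171=275 → 463/738 = 0.62737
  classical: TP=336, FP=7+50+27+181=265 → 336/601 = 0.55907
  hiphop: TP=518, FP=11+41+81+193=326 → 518/844 = 0.61374
  metal: TP=422, FP=11+38+81+26=156 → 422/578 = 0.73010
Macro-precision = mean = (0.49196 + 0.62737 + 0.55907 + 0.61374 + 0.73010) / 5 = 0.6044

0.6044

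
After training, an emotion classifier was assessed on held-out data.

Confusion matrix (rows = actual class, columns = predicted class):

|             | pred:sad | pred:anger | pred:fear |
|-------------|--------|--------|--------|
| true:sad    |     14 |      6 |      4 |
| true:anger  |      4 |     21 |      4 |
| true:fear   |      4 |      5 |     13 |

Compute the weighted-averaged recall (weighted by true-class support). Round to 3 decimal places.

0.640

Per-class recall (TP/(TP+FN)):
  sad: TP=14, FN=6+4=10 → 14/24 = 0.5833
  anger: TP=21, FN=4+4=8 → 21/29 = 0.7241
  fear: TP=13, FN=4+5=9 → 13/22 = 0.5909
Weighted-recall = Σ (supportᵢ/N)·recallᵢ with N=75: (24/75)·0.5833 + (29/75)·0.7241 + (22/75)·0.5909 = 0.640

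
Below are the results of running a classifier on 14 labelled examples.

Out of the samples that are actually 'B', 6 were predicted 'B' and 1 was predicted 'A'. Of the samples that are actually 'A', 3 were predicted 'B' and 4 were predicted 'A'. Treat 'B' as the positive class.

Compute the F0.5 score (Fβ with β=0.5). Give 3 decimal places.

Fβ = (1+β²)·TP / ((1+β²)·TP + β²·FN + FP), with β²=1/4
= 1.25·6 / (1.25·6 + 0.25·1 + 3) = 0.698

0.698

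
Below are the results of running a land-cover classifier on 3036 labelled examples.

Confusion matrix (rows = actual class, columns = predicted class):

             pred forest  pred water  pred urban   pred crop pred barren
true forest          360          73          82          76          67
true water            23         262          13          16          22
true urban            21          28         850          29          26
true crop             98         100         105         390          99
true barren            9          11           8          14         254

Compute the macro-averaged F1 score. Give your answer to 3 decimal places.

0.673

Per-class F1 score (2·TP/(2·TP+FP+FN)):
  forest: TP=360, FP=23+21+98+9=151, FN=73+82+76+67=298 → 720/1169 = 0.6159
  water: TP=262, FP=73+28+100+11=212, FN=23+13+16+22=74 → 524/810 = 0.6469
  urban: TP=850, FP=82+13+105+8=208, FN=21+28+29+26=104 → 1700/2012 = 0.8449
  crop: TP=390, FP=76+16+29+14=135, FN=98+100+105+99=402 → 780/1317 = 0.5923
  barren: TP=254, FP=67+22+26+99=214, FN=9+11+8+14=42 → 508/764 = 0.6649
Macro-F1 score = mean = (0.6159 + 0.6469 + 0.8449 + 0.5923 + 0.6649) / 5 = 0.673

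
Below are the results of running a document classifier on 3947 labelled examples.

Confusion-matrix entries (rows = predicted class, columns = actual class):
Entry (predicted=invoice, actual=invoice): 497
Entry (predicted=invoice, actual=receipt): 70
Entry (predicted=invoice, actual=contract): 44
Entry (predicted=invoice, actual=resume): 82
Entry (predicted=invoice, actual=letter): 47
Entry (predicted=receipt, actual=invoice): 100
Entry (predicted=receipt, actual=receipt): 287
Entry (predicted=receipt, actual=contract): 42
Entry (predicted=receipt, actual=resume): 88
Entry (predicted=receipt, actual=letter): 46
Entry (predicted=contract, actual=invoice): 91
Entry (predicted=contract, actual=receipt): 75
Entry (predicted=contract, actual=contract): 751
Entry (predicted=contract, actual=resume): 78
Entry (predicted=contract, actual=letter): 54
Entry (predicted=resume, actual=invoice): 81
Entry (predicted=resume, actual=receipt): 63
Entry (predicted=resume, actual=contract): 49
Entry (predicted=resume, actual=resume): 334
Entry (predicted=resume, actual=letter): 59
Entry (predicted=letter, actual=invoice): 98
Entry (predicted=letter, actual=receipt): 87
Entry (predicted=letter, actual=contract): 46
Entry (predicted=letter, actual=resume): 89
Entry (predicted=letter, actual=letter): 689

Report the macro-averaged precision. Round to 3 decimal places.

Per-class precision (TP/(TP+FP)):
  invoice: TP=497, FP=70+44+82+47=243 → 497/740 = 0.6716
  receipt: TP=287, FP=100+42+88+46=276 → 287/563 = 0.5098
  contract: TP=751, FP=91+75+78+54=298 → 751/1049 = 0.7159
  resume: TP=334, FP=81+63+49+59=252 → 334/586 = 0.5700
  letter: TP=689, FP=98+87+46+89=320 → 689/1009 = 0.6829
Macro-precision = mean = (0.6716 + 0.5098 + 0.7159 + 0.5700 + 0.6829) / 5 = 0.630

0.630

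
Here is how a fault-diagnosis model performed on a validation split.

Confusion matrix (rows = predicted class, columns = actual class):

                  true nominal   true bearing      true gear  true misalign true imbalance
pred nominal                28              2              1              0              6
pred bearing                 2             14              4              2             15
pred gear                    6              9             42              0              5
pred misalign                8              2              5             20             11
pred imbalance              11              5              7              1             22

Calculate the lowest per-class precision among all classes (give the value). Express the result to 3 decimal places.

Per-class precision (TP/(TP+FP)):
  nominal: TP=28, FP=2+1+0+6=9 → 28/37 = 0.7568
  bearing: TP=14, FP=2+4+2+15=23 → 14/37 = 0.3784
  gear: TP=42, FP=6+9+0+5=20 → 42/62 = 0.6774
  misalign: TP=20, FP=8+2+5+11=26 → 20/46 = 0.4348
  imbalance: TP=22, FP=11+5+7+1=24 → 22/46 = 0.4783
Lowest is class 'bearing' with precision = 0.378.

0.378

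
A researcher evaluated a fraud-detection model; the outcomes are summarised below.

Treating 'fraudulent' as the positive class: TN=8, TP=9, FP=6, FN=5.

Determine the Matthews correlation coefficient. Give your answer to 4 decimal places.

0.2148

MCC = (TP·TN − FP·FN) / √((TP+FP)(TP+FN)(TN+FP)(TN+FN))
Numerator = 9·8 − 6·5 = 42
Denominator = √(15·14·14·13) = √38220 = 195.4994
MCC = 42 / 195.4994 = 0.2148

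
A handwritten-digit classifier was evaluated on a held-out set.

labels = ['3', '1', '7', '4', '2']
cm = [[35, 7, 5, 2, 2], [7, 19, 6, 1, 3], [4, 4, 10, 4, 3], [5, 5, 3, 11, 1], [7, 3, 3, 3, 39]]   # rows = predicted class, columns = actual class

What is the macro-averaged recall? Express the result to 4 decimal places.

0.5620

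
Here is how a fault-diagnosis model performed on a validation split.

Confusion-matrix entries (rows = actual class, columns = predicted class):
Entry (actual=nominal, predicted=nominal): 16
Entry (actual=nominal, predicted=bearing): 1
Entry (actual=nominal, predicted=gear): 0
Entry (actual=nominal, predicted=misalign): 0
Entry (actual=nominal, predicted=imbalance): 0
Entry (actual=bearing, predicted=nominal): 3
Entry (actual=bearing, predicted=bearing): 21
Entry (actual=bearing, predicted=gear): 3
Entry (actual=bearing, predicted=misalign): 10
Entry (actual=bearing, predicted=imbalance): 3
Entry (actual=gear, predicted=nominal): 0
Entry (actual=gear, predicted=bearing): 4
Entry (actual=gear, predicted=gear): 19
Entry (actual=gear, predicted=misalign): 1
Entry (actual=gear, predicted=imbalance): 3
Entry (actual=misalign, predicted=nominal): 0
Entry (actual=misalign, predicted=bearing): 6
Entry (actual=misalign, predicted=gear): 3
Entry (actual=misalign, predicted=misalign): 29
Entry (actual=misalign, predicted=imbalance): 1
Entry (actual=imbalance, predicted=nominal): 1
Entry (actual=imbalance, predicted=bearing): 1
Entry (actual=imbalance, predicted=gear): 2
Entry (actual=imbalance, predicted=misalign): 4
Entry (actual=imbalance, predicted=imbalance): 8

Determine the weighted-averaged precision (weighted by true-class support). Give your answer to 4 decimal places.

0.6640

Per-class precision (TP/(TP+FP)):
  nominal: TP=16, FP=3+0+0+1=4 → 16/20 = 0.80000
  bearing: TP=21, FP=1+4+6+1=12 → 21/33 = 0.63636
  gear: TP=19, FP=0+3+3+2=8 → 19/27 = 0.70370
  misalign: TP=29, FP=0+10+1+4=15 → 29/44 = 0.65909
  imbalance: TP=8, FP=0+3+3+1=7 → 8/15 = 0.53333
Weighted-precision = Σ (supportᵢ/N)·precisionᵢ with N=139: (17/139)·0.80000 + (40/139)·0.63636 + (27/139)·0.70370 + (39/139)·0.65909 + (16/139)·0.53333 = 0.6640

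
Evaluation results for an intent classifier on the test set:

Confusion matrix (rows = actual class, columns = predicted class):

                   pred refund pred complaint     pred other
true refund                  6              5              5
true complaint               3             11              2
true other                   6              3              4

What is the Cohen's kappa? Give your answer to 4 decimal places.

0.1928

Observed agreement pₒ = trace/N = 21/45 = 0.46667
Expected agreement pₑ = Σ (rowᵢ·colᵢ)/N² = (16·15 + 16·19 + 13·11)/45² = 0.33926
κ = (pₒ − pₑ)/(1 − pₑ) = (0.46667 − 0.33926)/(1 − 0.33926) = 0.1928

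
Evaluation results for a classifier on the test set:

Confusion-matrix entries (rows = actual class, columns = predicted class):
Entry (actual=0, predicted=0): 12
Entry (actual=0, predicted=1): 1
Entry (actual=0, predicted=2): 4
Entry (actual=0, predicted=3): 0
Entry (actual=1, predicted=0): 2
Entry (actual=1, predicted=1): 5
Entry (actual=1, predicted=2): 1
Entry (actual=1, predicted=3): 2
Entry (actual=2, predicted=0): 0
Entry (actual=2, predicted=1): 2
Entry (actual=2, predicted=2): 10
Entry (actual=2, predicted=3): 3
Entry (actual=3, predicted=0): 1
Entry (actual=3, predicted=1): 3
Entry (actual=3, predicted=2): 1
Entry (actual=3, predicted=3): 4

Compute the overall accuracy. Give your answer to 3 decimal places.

Accuracy = trace / total = (12+5+10+4=31) / 51 = 31/51 = 0.608

0.608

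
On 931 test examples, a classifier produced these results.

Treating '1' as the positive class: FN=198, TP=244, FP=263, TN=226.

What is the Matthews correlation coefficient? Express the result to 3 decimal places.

MCC = (TP·TN − FP·FN) / √((TP+FP)(TP+FN)(TN+FP)(TN+FN))
Numerator = 244·226 − 263·198 = 3070
Denominator = √(507·442·489·424) = √46462753584 = 215552.2062
MCC = 3070 / 215552.2062 = 0.014

0.014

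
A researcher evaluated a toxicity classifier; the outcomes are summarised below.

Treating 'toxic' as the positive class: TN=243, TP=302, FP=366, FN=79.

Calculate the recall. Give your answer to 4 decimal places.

Recall = TP/(TP+FN) = 302/(302+79) = 302/381 = 0.7927

0.7927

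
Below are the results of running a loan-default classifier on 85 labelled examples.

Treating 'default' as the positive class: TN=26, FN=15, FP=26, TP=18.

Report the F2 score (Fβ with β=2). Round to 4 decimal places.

0.5114

Fβ = (1+β²)·TP / ((1+β²)·TP + β²·FN + FP), with β²=4
= 5·18 / (5·18 + 4·15 + 26) = 0.5114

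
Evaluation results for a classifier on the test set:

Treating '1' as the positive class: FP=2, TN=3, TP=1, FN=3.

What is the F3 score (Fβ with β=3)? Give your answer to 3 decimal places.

0.256

Fβ = (1+β²)·TP / ((1+β²)·TP + β²·FN + FP), with β²=9
= 10·1 / (10·1 + 9·3 + 2) = 0.256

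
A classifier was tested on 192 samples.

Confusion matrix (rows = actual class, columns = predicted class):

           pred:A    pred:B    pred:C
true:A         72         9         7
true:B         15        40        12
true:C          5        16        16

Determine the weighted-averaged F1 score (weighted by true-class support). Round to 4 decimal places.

Per-class F1 score (2·TP/(2·TP+FP+FN)):
  A: TP=72, FP=15+5=20, FN=9+7=16 → 144/180 = 0.80000
  B: TP=40, FP=9+16=25, FN=15+12=27 → 80/132 = 0.60606
  C: TP=16, FP=7+12=19, FN=5+16=21 → 32/72 = 0.44444
Weighted-F1 score = Σ (supportᵢ/N)·F1 scoreᵢ with N=192: (88/192)·0.80000 + (67/192)·0.60606 + (37/192)·0.44444 = 0.6638

0.6638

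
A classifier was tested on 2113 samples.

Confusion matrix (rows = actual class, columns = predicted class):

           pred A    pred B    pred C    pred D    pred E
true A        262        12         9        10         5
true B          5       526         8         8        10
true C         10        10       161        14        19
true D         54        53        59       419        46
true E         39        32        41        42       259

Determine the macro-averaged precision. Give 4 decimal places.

Per-class precision (TP/(TP+FP)):
  A: TP=262, FP=5+10+54+39=108 → 262/370 = 0.70811
  B: TP=526, FP=12+10+53+32=107 → 526/633 = 0.83096
  C: TP=161, FP=9+8+59+41=117 → 161/278 = 0.57914
  D: TP=419, FP=10+8+14+42=74 → 419/493 = 0.84990
  E: TP=259, FP=5+10+19+46=80 → 259/339 = 0.76401
Macro-precision = mean = (0.70811 + 0.83096 + 0.57914 + 0.84990 + 0.76401) / 5 = 0.7464

0.7464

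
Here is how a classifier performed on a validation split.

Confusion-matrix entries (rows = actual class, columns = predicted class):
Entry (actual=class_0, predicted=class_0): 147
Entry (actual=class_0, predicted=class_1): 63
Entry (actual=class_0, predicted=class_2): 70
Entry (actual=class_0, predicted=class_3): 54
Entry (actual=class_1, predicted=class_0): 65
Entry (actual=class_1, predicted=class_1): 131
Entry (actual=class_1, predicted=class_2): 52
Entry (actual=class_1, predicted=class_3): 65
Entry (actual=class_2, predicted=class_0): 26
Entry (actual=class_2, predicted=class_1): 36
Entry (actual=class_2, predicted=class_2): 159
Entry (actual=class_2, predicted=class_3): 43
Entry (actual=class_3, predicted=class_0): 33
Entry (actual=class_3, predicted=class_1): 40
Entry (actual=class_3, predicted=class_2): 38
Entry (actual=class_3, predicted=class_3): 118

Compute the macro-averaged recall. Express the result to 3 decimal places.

0.494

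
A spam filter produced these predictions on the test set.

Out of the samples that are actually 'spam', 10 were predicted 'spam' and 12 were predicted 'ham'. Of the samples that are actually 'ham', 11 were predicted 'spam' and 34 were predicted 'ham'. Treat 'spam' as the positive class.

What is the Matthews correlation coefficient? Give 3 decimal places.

MCC = (TP·TN − FP·FN) / √((TP+FP)(TP+FN)(TN+FP)(TN+FN))
Numerator = 10·34 − 11·12 = 208
Denominator = √(21·22·45·46) = √956340 = 977.9264
MCC = 208 / 977.9264 = 0.213

0.213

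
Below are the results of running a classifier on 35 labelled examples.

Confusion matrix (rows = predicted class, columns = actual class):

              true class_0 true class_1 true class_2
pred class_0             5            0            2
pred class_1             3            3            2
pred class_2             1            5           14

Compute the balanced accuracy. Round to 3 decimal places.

0.569

Balanced accuracy = mean of per-class recall.
  class_0: recall = 5/9 = 0.5556
  class_1: recall = 3/8 = 0.3750
  class_2: recall = 14/18 = 0.7778
Mean = (0.5556 + 0.3750 + 0.7778) / 3 = 0.569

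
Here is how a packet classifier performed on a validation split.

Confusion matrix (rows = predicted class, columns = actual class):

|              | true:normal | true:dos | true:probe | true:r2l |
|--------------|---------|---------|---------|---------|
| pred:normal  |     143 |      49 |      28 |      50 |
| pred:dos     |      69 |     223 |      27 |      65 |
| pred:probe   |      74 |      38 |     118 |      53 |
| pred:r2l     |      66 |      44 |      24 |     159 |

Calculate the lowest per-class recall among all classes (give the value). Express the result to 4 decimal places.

Per-class recall (TP/(TP+FN)):
  normal: TP=143, FN=69+74+66=209 → 143/352 = 0.40625
  dos: TP=223, FN=49+38+44=131 → 223/354 = 0.62994
  probe: TP=118, FN=28+27+24=79 → 118/197 = 0.59898
  r2l: TP=159, FN=50+65+53=168 → 159/327 = 0.48624
Lowest is class 'normal' with recall = 0.4063.

0.4063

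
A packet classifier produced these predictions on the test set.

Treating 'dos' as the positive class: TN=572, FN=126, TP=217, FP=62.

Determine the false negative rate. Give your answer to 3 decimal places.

FNR = FN/(FN+TP) = 126/(126+217) = 0.367

0.367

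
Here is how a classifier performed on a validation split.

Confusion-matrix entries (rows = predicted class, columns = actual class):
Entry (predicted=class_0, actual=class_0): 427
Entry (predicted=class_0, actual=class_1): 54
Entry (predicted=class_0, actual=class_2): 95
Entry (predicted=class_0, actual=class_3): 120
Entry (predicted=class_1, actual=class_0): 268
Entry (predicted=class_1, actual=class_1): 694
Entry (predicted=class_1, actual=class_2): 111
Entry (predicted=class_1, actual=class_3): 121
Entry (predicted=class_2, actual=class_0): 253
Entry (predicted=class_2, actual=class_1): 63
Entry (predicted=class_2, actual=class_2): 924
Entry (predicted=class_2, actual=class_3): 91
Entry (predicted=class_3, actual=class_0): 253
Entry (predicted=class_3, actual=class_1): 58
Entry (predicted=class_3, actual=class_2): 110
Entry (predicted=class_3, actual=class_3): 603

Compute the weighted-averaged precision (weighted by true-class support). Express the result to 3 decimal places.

Per-class precision (TP/(TP+FP)):
  class_0: TP=427, FP=54+95+120=269 → 427/696 = 0.6135
  class_1: TP=694, FP=268+111+121=500 → 694/1194 = 0.5812
  class_2: TP=924, FP=253+63+91=407 → 924/1331 = 0.6942
  class_3: TP=603, FP=253+58+110=421 → 603/1024 = 0.5889
Weighted-precision = Σ (supportᵢ/N)·precisionᵢ with N=4245: (1201/4245)·0.6135 + (869/4245)·0.5812 + (1240/4245)·0.6942 + (935/4245)·0.5889 = 0.625

0.625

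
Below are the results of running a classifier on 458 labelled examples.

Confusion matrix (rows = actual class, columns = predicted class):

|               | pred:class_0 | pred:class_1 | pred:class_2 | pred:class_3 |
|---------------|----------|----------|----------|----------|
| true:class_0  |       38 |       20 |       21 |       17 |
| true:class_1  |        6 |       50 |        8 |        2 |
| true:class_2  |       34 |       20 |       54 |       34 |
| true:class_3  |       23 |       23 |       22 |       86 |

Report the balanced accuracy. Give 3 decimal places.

0.523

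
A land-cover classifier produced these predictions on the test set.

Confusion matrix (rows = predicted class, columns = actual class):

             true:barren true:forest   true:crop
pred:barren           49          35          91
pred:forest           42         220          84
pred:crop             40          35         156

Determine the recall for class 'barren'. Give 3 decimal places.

Take TP from the diagonal, FP from the rest of the 'barren' prediction marginal, FN from the rest of the 'barren' actual marginal.
recall = TP/(TP+FN).
barren: TP=49, FN=42+40=82 → 49/131 = 0.3740

0.374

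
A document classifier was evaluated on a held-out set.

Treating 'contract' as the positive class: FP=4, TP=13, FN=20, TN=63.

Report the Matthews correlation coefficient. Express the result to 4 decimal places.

0.4184

MCC = (TP·TN − FP·FN) / √((TP+FP)(TP+FN)(TN+FP)(TN+FN))
Numerator = 13·63 − 4·20 = 739
Denominator = √(17·33·67·83) = √3119721 = 1766.2732
MCC = 739 / 1766.2732 = 0.4184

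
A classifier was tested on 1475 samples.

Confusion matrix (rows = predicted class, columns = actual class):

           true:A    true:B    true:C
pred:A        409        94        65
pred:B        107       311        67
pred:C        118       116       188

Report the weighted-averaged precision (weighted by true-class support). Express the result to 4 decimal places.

0.6327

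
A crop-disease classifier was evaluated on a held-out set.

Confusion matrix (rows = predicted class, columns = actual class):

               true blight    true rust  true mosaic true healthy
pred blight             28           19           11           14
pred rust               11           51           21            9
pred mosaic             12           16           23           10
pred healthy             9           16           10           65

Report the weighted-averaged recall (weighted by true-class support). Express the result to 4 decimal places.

Per-class recall (TP/(TP+FN)):
  blight: TP=28, FN=11+12+9=32 → 28/60 = 0.46667
  rust: TP=51, FN=19+16+16=51 → 51/102 = 0.50000
  mosaic: TP=23, FN=11+21+10=42 → 23/65 = 0.35385
  healthy: TP=65, FN=14+9+10=33 → 65/98 = 0.66327
Weighted-recall = Σ (supportᵢ/N)·recallᵢ with N=325: (60/325)·0.46667 + (102/325)·0.50000 + (65/325)·0.35385 + (98/325)·0.66327 = 0.5138

0.5138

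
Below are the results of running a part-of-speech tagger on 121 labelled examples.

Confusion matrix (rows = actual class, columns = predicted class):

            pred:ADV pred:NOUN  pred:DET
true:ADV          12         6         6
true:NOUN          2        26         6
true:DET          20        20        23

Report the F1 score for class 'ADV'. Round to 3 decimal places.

One-vs-rest for 'ADV': TP = diagonal; FP = other classes predicted 'ADV'; FN = 'ADV' predicted as other.
F1 score = 2·TP/(2·TP+FP+FN).
ADV: TP=12, FP=2+20=22, FN=6+6=12 → 24/58 = 0.4138

0.414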